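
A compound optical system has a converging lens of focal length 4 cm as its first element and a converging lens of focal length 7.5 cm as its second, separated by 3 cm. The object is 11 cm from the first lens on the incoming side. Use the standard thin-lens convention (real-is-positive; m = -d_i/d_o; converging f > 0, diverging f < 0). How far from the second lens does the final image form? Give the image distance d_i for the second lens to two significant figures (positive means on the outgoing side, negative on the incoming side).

Applying the thin-lens equation to the first lens, 1/4 = 1/11 + 1/d_i1, which gives d_i1 = 6.286 cm.
Since 6.286 cm > 3 cm, the first image lies past the second lens and serves as a virtual object: d_o2 = L - d_i1 = -3.286 cm.
Applying the thin-lens equation again with f_2 = 7.5 cm and d_o2 = -3.286 cm gives d_i2 = 2.285 cm.

2.3 cm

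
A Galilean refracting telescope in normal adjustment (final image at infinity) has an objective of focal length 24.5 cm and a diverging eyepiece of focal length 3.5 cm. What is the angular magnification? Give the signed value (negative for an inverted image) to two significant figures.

7.0

M = -f_obj/f_eye = -24.5/(-3.5) = 7.000.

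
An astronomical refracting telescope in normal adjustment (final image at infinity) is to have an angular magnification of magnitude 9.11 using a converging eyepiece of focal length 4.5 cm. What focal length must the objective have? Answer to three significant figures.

|M| = f_obj/|f_eye|, so f_obj = |M| x |f_eye| = 9.11 x 4.5 = 40.995 cm.

41.0 cm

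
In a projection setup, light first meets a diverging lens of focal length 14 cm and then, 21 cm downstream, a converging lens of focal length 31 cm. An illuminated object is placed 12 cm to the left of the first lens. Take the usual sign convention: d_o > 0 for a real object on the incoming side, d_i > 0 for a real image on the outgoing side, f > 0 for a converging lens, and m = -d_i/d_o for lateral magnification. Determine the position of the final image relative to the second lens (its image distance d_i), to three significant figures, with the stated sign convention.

-241 cm

Lens 1: 1/d_i1 = 1/f_1 - 1/d_o1 = 1/(-14) - 1/12 = -0.15476 cm^-1, so d_i1 = -6.462 cm.
With d_i1 < 0 the first image is virtual and lies on the object side; the object distance for lens 2 is d_o2 = 21 - (-6.462) = 27.462 cm.
Lens 2: 1/d_i2 = 1/f_2 - 1/d_o2 = 1/31 - 1/(27.462) = -0.00416 cm^-1, so d_i2 = -240.587 cm.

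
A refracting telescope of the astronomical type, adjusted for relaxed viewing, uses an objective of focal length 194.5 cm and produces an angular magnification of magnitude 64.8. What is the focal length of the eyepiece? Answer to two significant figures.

3.0 cm

|M| = f_obj/f_eye, so f_eye = f_obj/|M| = 194.5/64.8 = 3.002 cm.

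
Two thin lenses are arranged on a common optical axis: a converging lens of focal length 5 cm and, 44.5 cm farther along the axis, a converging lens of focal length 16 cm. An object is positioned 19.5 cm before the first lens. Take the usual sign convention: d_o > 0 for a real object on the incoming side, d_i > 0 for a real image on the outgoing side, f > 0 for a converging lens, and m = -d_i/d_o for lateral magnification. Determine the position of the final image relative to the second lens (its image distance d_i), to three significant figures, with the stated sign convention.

27.8 cm

First lens: d_i1 = 1/(1/5 - 1/19.5) = 6.724 cm.
That image sits 37.776 cm in front of the second lens, so d_o2 = 37.776 cm.
Second lens: d_i2 = 1/(1/16 - 1/(37.776)) = 27.756 cm.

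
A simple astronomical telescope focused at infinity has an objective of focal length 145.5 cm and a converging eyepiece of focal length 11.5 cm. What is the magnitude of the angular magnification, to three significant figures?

12.7

|M| = f_obj/|f_eye| = 145.5/11.5 = 12.652.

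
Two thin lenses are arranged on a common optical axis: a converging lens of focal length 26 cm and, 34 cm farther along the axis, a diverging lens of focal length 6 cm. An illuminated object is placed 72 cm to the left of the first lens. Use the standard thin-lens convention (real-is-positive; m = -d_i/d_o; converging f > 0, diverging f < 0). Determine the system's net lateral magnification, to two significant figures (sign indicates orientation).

Applying the thin-lens equation to the first lens, 1/26 = 1/72 + 1/d_i1, which gives d_i1 = 40.696 cm.
Its lateral magnification is m_1 = -d_i1/d_o1 = -(40.696)/72 = -0.5652.
Since 40.696 cm > 34 cm, the first image lies past the second lens and serves as a virtual object: d_o2 = L - d_i1 = -6.696 cm.
Applying the thin-lens equation again with f_2 = -6 cm and d_o2 = -6.696 cm gives d_i2 = -57.750 cm.
m_2 = -(-57.750)/(-6.696) = -8.6250.
Overall magnification: m = m_1 m_2 = 4.8750.

4.9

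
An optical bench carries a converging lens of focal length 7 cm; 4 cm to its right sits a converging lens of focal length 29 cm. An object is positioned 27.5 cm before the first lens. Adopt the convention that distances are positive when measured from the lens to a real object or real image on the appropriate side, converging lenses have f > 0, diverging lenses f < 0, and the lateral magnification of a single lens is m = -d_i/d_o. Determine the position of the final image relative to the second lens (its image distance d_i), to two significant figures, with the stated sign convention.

4.5 cm

Lens 1: 1/d_i1 = 1/f_1 - 1/d_o1 = 1/7 - 1/27.5 = 0.10649 cm^-1, so d_i1 = 9.390 cm.
Since 9.390 cm > 4 cm, the first image lies past the second lens and serves as a virtual object: d_o2 = L - d_i1 = -5.390 cm.
Lens 2: 1/d_i2 = 1/f_2 - 1/d_o2 = 1/29 - 1/(-5.390) = 0.22000 cm^-1, so d_i2 = 4.545 cm.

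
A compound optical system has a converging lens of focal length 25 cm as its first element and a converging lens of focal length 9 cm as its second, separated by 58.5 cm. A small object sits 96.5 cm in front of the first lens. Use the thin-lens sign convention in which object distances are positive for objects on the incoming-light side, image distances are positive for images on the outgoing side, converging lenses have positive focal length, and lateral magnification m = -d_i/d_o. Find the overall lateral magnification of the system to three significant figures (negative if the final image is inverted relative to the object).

0.200

First lens: d_i1 = 1/(1/25 - 1/96.5) = 33.741 cm.
m_1 = -(33.741)/96.5 = -0.3497.
That image sits 24.759 cm in front of the second lens, so d_o2 = 24.759 cm.
Second lens: d_i2 = 1/(1/9 - 1/(24.759)) = 14.140 cm.
m_2 = -(14.140)/(24.759) = -0.5711.
The system's lateral magnification is m_1 m_2 = (-0.3497)(-0.5711) = 0.1997.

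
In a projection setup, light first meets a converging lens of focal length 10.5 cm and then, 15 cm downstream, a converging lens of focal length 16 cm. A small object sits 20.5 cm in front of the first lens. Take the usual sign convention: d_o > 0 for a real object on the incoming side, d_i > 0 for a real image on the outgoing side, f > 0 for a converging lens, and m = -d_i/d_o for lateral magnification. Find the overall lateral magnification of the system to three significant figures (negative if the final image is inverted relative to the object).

-0.746

Lens 1: 1/d_i1 = 1/f_1 - 1/d_o1 = 1/10.5 - 1/20.5 = 0.04646 cm^-1, so d_i1 = 21.525 cm.
m_1 = -(21.525)/20.5 = -1.0500.
This image would form 21.525 cm past lens 1, i.e. 6.525 cm beyond lens 2, so it is a virtual object for lens 2: d_o2 = 15 - 21.525 = -6.525 cm.
Lens 2: 1/d_i2 = 1/f_2 - 1/d_o2 = 1/16 - 1/(-6.525) = 0.21576 cm^-1, so d_i2 = 4.635 cm.
m_2 = -(4.635)/(-6.525) = 0.7103.
Total m = m_1 x m_2 = (-1.0500)(0.7103) = -0.7458.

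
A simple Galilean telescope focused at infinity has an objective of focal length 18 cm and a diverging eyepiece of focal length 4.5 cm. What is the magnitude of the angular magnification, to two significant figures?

|M| = f_obj/|f_eye| = 18/4.5 = 4.000.

4.0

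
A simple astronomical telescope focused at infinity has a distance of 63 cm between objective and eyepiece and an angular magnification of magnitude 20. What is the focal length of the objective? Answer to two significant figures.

In normal adjustment the tube length equals f_obj + f_eye and |M| = f_obj/f_eye.
So f_obj = 20 f_eye and 20 f_eye + f_eye = 63 cm, giving f_eye = 63/21 = 3.000 cm and f_obj = 60.000 cm.

60 cm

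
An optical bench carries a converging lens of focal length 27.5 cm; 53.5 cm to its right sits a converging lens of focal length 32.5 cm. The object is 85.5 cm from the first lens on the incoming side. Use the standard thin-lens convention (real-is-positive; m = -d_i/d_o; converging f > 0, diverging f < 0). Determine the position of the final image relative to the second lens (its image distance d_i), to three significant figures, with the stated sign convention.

First lens: d_i1 = 1/(1/27.5 - 1/85.5) = 40.539 cm.
That image sits 12.961 cm in front of the second lens, so d_o2 = 12.961 cm.
Second lens: d_i2 = 1/(1/32.5 - 1/(12.961)) = -21.559 cm.

-21.6 cm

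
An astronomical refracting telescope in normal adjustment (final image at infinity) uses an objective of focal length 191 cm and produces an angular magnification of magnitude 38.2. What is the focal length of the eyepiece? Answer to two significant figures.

|M| = f_obj/f_eye, so f_eye = f_obj/|M| = 191/38.2 = 5.000 cm.

5.0 cm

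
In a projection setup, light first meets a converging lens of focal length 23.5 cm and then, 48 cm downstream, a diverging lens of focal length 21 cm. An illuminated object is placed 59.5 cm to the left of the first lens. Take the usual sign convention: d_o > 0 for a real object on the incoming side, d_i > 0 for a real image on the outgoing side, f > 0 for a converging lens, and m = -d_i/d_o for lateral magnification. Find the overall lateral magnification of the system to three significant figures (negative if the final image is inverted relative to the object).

First lens: d_i1 = 1/(1/23.5 - 1/59.5) = 38.840 cm.
m_1 = -(38.840)/59.5 = -0.6528.
That image sits 9.160 cm in front of the second lens, so d_o2 = 9.160 cm.
Second lens: d_i2 = 1/(1/(-21) - 1/(9.160)) = -6.378 cm.
m_2 = -(-6.378)/(9.160) = 0.6963.
Total m = m_1 x m_2 = (-0.6528)(0.6963) = -0.4545.

-0.455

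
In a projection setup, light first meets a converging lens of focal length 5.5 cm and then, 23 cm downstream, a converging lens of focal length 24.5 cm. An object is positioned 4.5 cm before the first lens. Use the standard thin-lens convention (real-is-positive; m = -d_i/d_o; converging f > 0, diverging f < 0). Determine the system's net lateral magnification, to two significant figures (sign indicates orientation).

-5.8

Lens 1: 1/d_i1 = 1/f_1 - 1/d_o1 = 1/5.5 - 1/4.5 = -0.04040 cm^-1, so d_i1 = -24.750 cm.
m_1 = -(-24.750)/4.5 = 5.5000.
With d_i1 < 0 the first image is virtual and lies on the object side; the object distance for lens 2 is d_o2 = 23 - (-24.750) = 47.750 cm.
Lens 2: 1/d_i2 = 1/f_2 - 1/d_o2 = 1/24.5 - 1/(47.750) = 0.01987 cm^-1, so d_i2 = 50.317 cm.
m_2 = -(50.317)/(47.750) = -1.0538.
Total m = m_1 x m_2 = (5.5000)(-1.0538) = -5.7957.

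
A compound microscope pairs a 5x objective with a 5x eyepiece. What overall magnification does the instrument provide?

The overall magnification of a compound microscope is the product of the objective and eyepiece magnifications:
M = M_obj x M_eye = 5 x 5 = 25.

25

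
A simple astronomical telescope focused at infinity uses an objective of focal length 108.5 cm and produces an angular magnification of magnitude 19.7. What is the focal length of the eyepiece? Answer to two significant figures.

5.5 cm

|M| = f_obj/f_eye, so f_eye = f_obj/|M| = 108.5/19.7 = 5.508 cm.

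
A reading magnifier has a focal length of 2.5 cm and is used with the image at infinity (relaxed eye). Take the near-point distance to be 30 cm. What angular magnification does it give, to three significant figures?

12.0

M = D/f = 30/2.5 = 12.000.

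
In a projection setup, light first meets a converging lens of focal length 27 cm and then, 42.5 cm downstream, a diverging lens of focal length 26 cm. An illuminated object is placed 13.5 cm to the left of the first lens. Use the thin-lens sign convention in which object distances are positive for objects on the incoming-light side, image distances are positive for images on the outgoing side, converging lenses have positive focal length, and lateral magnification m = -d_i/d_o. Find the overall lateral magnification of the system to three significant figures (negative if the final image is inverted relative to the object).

Applying the thin-lens equation to the first lens, 1/27 = 1/13.5 + 1/d_i1, which gives d_i1 = -27.000 cm.
Its lateral magnification is m_1 = -d_i1/d_o1 = -(-27.000)/13.5 = 2.0000.
The intermediate image is virtual, 27.000 cm to the left of lens 1, so d_o2 = L - d_i1 = 42.5 - (-27.000) = 69.500 cm.
Applying the thin-lens equation again with f_2 = -26 cm and d_o2 = 69.500 cm gives d_i2 = -18.921 cm.
m_2 = -(-18.921)/(69.500) = 0.2723.
Total m = m_1 x m_2 = (2.0000)(0.2723) = 0.5445.

0.545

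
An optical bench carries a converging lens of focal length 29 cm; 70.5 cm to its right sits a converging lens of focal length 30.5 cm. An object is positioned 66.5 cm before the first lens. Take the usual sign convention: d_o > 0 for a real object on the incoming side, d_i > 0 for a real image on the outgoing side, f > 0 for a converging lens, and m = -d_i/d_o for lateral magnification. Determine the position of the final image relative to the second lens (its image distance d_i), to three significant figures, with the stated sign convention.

-50.9 cm

First lens: d_i1 = 1/(1/29 - 1/66.5) = 51.427 cm.
The intermediate image is 51.427 cm to the right of lens 1, so d_o2 = L - d_i1 = 70.5 - 51.427 = 19.073 cm.
Second lens: d_i2 = 1/(1/30.5 - 1/(19.073)) = -50.910 cm.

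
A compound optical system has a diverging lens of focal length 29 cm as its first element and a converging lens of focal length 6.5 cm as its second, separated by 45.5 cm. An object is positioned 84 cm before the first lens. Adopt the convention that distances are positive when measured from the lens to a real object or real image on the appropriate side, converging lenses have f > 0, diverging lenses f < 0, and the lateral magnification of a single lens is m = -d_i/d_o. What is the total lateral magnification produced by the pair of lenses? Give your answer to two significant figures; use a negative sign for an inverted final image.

First lens: d_i1 = 1/(1/(-29) - 1/84) = -21.558 cm.
m_1 = -(-21.558)/84 = 0.2566.
With d_i1 < 0 the first image is virtual and lies on the object side; the object distance for lens 2 is d_o2 = 45.5 - (-21.558) = 67.058 cm.
Second lens: d_i2 = 1/(1/6.5 - 1/(67.058)) = 7.198 cm.
m_2 = -(7.198)/(67.058) = -0.1073.
The system's lateral magnification is m_1 m_2 = (0.2566)(-0.1073) = -0.0275.

-0.028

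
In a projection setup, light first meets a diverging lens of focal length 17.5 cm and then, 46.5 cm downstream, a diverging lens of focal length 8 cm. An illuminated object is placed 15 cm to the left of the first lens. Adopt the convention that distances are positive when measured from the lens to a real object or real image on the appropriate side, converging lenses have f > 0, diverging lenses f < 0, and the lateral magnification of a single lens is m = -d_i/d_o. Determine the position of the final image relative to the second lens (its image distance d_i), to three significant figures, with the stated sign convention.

First lens: d_i1 = 1/(1/(-17.5) - 1/15) = -8.077 cm.
With d_i1 < 0 the first image is virtual and lies on the object side; the object distance for lens 2 is d_o2 = 46.5 - (-8.077) = 54.577 cm.
Second lens: d_i2 = 1/(1/(-8) - 1/(54.577)) = -6.977 cm.

-6.98 cm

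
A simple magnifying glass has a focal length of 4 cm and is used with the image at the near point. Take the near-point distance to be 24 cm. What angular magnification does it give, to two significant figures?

7.0

M = 1 + D/f = 1 + 24/4 = 7.000.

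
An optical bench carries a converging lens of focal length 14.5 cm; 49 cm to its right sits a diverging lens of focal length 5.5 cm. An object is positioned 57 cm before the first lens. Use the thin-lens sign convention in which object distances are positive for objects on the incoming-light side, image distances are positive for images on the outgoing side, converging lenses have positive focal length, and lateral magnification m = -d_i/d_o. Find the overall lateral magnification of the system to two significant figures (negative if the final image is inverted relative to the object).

First lens: d_i1 = 1/(1/14.5 - 1/57) = 19.447 cm.
m_1 = -(19.447)/57 = -0.3412.
That image sits 29.553 cm in front of the second lens, so d_o2 = 29.553 cm.
Second lens: d_i2 = 1/(1/(-5.5) - 1/(29.553)) = -4.637 cm.
m_2 = -(-4.637)/(29.553) = 0.1569.
The system's lateral magnification is m_1 m_2 = (-0.3412)(0.1569) = -0.0535.

-0.054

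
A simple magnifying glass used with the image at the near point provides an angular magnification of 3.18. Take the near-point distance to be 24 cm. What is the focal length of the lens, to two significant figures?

For the image at the near point, M = 1 + D/f.
f = D/(M - 1) = 24/(3.18 - 1) = 11.009 cm.

11 cm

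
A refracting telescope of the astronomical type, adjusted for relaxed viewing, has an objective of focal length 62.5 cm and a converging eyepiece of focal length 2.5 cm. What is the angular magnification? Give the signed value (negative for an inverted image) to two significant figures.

-25

M = -f_obj/f_eye = -62.5/(2.5) = -25.000.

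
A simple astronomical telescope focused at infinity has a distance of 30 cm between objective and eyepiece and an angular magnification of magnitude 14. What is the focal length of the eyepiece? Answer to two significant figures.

In normal adjustment the tube length equals f_obj + f_eye and |M| = f_obj/f_eye.
So f_obj = 14 f_eye and 14 f_eye + f_eye = 30 cm, giving f_eye = 30/15 = 2.000 cm and f_obj = 28.000 cm.

2.0 cm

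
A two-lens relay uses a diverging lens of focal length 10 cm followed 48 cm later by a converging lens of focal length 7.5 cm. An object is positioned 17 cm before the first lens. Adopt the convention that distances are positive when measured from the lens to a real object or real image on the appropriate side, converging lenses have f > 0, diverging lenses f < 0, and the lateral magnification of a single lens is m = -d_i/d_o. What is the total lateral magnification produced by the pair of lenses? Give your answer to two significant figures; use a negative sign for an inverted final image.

-0.059

Lens 1: 1/d_i1 = 1/f_1 - 1/d_o1 = 1/(-10) - 1/17 = -0.15882 cm^-1, so d_i1 = -6.296 cm.
m_1 = -(-6.296)/17 = 0.3704.
With d_i1 < 0 the first image is virtual and lies on the object side; the object distance for lens 2 is d_o2 = 48 - (-6.296) = 54.296 cm.
Lens 2: 1/d_i2 = 1/f_2 - 1/d_o2 = 1/7.5 - 1/(54.296) = 0.11492 cm^-1, so d_i2 = 8.702 cm.
m_2 = -(8.702)/(54.296) = -0.1603.
Overall magnification: m = m_1 m_2 = -0.0594.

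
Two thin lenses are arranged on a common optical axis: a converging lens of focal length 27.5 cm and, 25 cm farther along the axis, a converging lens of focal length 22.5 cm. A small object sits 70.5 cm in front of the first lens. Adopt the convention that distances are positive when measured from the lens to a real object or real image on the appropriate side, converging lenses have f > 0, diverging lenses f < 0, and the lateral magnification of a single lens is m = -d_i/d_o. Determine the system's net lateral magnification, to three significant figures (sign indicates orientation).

-0.338

Lens 1: 1/d_i1 = 1/f_1 - 1/d_o1 = 1/27.5 - 1/70.5 = 0.02218 cm^-1, so d_i1 = 45.087 cm.
m_1 = -(45.087)/70.5 = -0.6395.
Since 45.087 cm > 25 cm, the first image lies past the second lens and serves as a virtual object: d_o2 = L - d_i1 = -20.087 cm.
Lens 2: 1/d_i2 = 1/f_2 - 1/d_o2 = 1/22.5 - 1/(-20.087) = 0.09423 cm^-1, so d_i2 = 10.613 cm.
m_2 = -(10.613)/(-20.087) = 0.5283.
The system's lateral magnification is m_1 m_2 = (-0.6395)(0.5283) = -0.3379.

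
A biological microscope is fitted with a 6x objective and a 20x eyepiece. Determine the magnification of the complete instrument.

The overall magnification of a compound microscope is the product of the objective and eyepiece magnifications:
M = M_obj x M_eye = 6 x 20 = 120.

120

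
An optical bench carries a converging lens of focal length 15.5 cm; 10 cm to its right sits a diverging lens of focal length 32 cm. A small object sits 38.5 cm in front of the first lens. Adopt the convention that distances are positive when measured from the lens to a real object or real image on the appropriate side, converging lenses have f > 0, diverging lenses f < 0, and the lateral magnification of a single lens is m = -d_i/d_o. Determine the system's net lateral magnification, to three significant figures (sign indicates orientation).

-1.34

Applying the thin-lens equation to the first lens, 1/15.5 = 1/38.5 + 1/d_i1, which gives d_i1 = 25.946 cm.
Its lateral magnification is m_1 = -d_i1/d_o1 = -(25.946)/38.5 = -0.6739.
This image would form 25.946 cm past lens 1, i.e. 15.946 cm beyond lens 2, so it is a virtual object for lens 2: d_o2 = 10 - 25.946 = -15.946 cm.
Applying the thin-lens equation again with f_2 = -32 cm and d_o2 = -15.946 cm gives d_i2 = 31.783 cm.
m_2 = -(31.783)/(-15.946) = 1.9932.
Total m = m_1 x m_2 = (-0.6739)(1.9932) = -1.3433.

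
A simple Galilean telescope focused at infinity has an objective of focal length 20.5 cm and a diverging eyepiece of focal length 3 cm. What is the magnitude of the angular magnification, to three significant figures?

|M| = f_obj/|f_eye| = 20.5/3 = 6.833.

6.83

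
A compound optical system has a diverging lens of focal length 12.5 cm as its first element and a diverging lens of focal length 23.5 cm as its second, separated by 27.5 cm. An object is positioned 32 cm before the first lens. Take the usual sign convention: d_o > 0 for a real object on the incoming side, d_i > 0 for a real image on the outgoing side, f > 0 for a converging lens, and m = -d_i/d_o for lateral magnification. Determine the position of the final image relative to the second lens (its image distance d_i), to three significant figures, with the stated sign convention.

-14.3 cm

First lens: d_i1 = 1/(1/(-12.5) - 1/32) = -8.989 cm.
With d_i1 < 0 the first image is virtual and lies on the object side; the object distance for lens 2 is d_o2 = 27.5 - (-8.989) = 36.489 cm.
Second lens: d_i2 = 1/(1/(-23.5) - 1/(36.489)) = -14.294 cm.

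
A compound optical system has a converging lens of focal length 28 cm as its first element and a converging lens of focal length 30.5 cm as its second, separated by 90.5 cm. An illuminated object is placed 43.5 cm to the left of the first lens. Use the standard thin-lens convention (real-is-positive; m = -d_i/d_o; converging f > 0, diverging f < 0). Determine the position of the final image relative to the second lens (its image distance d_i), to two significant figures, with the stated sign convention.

First lens: d_i1 = 1/(1/28 - 1/43.5) = 78.581 cm.
The intermediate image is 78.581 cm to the right of lens 1, so d_o2 = L - d_i1 = 90.5 - 78.581 = 11.919 cm.
Second lens: d_i2 = 1/(1/30.5 - 1/(11.919)) = -19.566 cm.

-20 cm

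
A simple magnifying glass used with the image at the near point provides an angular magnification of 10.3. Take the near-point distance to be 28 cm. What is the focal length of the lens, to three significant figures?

For the image at the near point, M = 1 + D/f.
f = D/(M - 1) = 28/(10.3 - 1) = 3.011 cm.

3.01 cm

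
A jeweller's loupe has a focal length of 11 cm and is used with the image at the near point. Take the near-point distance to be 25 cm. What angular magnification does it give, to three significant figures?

M = 1 + D/f = 1 + 25/11 = 3.273.

3.27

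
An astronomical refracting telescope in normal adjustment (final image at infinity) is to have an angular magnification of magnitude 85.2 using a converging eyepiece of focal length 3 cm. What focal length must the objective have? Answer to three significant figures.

|M| = f_obj/|f_eye|, so f_obj = |M| x |f_eye| = 85.2 x 3 = 255.600 cm.

256 cm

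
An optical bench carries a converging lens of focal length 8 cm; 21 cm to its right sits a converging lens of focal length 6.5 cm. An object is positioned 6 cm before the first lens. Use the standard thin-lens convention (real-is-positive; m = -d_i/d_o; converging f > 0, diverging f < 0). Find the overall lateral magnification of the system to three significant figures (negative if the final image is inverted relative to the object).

-0.675

First lens: d_i1 = 1/(1/8 - 1/6) = -24.000 cm.
m_1 = -(-24.000)/6 = 4.0000.
With d_i1 < 0 the first image is virtual and lies on the object side; the object distance for lens 2 is d_o2 = 21 - (-24.000) = 45.000 cm.
Second lens: d_i2 = 1/(1/6.5 - 1/(45.000)) = 7.597 cm.
m_2 = -(7.597)/(45.000) = -0.1688.
The system's lateral magnification is m_1 m_2 = (4.0000)(-0.1688) = -0.6753.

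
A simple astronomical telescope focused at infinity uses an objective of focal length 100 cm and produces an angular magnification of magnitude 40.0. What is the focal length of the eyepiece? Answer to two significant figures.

2.5 cm

|M| = f_obj/f_eye, so f_eye = f_obj/|M| = 100/40.0 = 2.500 cm.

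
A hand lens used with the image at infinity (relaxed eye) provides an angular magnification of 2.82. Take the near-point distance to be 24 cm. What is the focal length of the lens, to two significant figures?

8.5 cm

For the image at infinity, M = D/f.
f = D/M = 24/2.82 = 8.511 cm.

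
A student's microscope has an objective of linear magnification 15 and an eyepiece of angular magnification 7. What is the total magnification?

105

The overall magnification of a compound microscope is the product of the objective and eyepiece magnifications:
M = M_obj x M_eye = 15 x 7 = 105.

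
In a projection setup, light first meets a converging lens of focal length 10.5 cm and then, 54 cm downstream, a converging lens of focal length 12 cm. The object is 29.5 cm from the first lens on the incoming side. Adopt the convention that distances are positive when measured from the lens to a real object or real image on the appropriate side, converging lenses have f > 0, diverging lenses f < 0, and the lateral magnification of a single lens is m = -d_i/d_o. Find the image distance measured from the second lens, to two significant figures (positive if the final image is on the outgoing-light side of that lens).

18 cm

Applying the thin-lens equation to the first lens, 1/10.5 = 1/29.5 + 1/d_i1, which gives d_i1 = 16.303 cm.
That image sits 37.697 cm in front of the second lens, so d_o2 = 37.697 cm.
Applying the thin-lens equation again with f_2 = 12 cm and d_o2 = 37.697 cm gives d_i2 = 17.604 cm.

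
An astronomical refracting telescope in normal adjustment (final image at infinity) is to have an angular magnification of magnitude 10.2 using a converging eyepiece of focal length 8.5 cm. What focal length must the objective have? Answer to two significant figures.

|M| = f_obj/|f_eye|, so f_obj = |M| x |f_eye| = 10.2 x 8.5 = 86.700 cm.

87 cm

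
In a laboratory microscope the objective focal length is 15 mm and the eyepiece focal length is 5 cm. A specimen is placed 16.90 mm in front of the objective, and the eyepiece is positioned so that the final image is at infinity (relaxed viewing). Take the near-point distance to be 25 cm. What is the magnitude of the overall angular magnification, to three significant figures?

39.5

Convert to cm: f_obj = 15 mm = 1.5 cm; d_o = 16.90 mm = 1.69 cm.
Objective: 1/d_i = 1/f_obj - 1/d_o = 1/1.5 - 1/1.69 = 0.07495 cm^-1, so d_i = 13.342 cm.
m_obj = -d_i/d_o = -13.342/1.69 = -7.895.
Eyepiece angular magnification (image at infinity): M_eye = D/f_e = 25/5 = 5.000.
Overall M = m_obj x M_eye = (-7.895)(5.000) = -39.47.
|M| = 39.47.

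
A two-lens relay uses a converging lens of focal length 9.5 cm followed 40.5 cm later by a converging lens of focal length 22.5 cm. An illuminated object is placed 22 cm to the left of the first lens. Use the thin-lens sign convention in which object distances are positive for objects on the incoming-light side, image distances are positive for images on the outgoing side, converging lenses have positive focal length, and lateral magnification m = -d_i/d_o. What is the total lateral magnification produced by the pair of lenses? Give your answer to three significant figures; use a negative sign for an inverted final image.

First lens: d_i1 = 1/(1/9.5 - 1/22) = 16.720 cm.
m_1 = -(16.720)/22 = -0.7600.
That image sits 23.780 cm in front of the second lens, so d_o2 = 23.780 cm.
Second lens: d_i2 = 1/(1/22.5 - 1/(23.780)) = 418.008 cm.
m_2 = -(418.008)/(23.780) = -17.5781.
The system's lateral magnification is m_1 m_2 = (-0.7600)(-17.5781) = 13.3594.

13.4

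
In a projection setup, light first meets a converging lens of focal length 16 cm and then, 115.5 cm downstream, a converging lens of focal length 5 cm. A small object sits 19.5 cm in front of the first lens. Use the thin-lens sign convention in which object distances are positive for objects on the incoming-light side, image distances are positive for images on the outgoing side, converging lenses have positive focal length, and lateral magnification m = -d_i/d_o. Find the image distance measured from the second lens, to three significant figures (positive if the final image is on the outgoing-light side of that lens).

Lens 1: 1/d_i1 = 1/f_1 - 1/d_o1 = 1/16 - 1/19.5 = 0.01122 cm^-1, so d_i1 = 89.143 cm.
Object distance for lens 2: d_o2 = 115.5 - 89.143 = 26.357 cm.
Lens 2: 1/d_i2 = 1/f_2 - 1/d_o2 = 1/5 - 1/(26.357) = 0.16206 cm^-1, so d_i2 = 6.171 cm.

6.17 cm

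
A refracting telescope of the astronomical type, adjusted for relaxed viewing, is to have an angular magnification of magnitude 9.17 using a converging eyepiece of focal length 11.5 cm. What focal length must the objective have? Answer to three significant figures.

|M| = f_obj/|f_eye|, so f_obj = |M| x |f_eye| = 9.17 x 11.5 = 105.455 cm.

105 cm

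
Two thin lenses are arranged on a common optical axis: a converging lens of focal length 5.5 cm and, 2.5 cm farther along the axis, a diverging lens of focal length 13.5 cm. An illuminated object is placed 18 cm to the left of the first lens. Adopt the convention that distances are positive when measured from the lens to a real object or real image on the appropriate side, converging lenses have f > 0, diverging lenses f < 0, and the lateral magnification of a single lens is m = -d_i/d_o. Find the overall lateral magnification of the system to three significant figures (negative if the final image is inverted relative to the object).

Applying the thin-lens equation to the first lens, 1/5.5 = 1/18 + 1/d_i1, which gives d_i1 = 7.920 cm.
Its lateral magnification is m_1 = -d_i1/d_o1 = -(7.920)/18 = -0.4400.
This image would form 7.920 cm past lens 1, i.e. 5.420 cm beyond lens 2, so it is a virtual object for lens 2: d_o2 = 2.5 - 7.920 = -5.420 cm.
Applying the thin-lens equation again with f_2 = -13.5 cm and d_o2 = -5.420 cm gives d_i2 = 9.056 cm.
m_2 = -(9.056)/(-5.420) = 1.6708.
Overall magnification: m = m_1 m_2 = -0.7351.

-0.735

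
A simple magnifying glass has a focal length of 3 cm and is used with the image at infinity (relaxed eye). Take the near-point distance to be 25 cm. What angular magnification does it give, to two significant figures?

8.3

M = D/f = 25/3 = 8.333.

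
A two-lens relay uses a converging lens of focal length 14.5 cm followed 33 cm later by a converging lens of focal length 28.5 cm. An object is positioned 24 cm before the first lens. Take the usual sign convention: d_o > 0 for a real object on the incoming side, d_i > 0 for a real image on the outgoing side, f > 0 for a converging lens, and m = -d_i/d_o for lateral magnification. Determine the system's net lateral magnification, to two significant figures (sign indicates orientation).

Applying the thin-lens equation to the first lens, 1/14.5 = 1/24 + 1/d_i1, which gives d_i1 = 36.632 cm.
Its lateral magnification is m_1 = -d_i1/d_o1 = -(36.632)/24 = -1.5263.
Since 36.632 cm > 33 cm, the first image lies past the second lens and serves as a virtual object: d_o2 = L - d_i1 = -3.632 cm.
Applying the thin-lens equation again with f_2 = 28.5 cm and d_o2 = -3.632 cm gives d_i2 = 3.221 cm.
m_2 = -(3.221)/(-3.632) = 0.8870.
The system's lateral magnification is m_1 m_2 = (-1.5263)(0.8870) = -1.3538.

-1.4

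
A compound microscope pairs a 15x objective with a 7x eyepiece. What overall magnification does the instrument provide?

105

The overall magnification of a compound microscope is the product of the objective and eyepiece magnifications:
M = M_obj x M_eye = 15 x 7 = 105.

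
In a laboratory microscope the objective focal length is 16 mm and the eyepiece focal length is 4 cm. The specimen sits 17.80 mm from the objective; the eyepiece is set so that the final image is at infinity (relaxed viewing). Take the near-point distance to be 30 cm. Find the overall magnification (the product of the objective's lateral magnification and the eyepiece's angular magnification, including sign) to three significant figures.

Convert to cm: f_obj = 16 mm = 1.6 cm; d_o = 17.80 mm = 1.78 cm.
Objective: 1/d_i = 1/f_obj - 1/d_o = 1/1.6 - 1/1.78 = 0.06320 cm^-1, so d_i = 15.822 cm.
m_obj = -d_i/d_o = -15.822/1.78 = -8.889.
Eyepiece angular magnification (image at infinity): M_eye = D/f_e = 30/4 = 7.500.
Overall M = m_obj x M_eye = (-8.889)(7.500) = -66.67.

-66.7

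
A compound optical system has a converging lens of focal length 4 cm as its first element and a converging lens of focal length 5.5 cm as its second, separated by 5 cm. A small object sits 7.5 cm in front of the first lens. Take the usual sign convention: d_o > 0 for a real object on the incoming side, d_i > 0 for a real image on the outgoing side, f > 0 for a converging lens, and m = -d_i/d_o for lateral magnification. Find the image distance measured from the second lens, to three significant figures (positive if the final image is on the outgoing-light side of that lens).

2.17 cm

Applying the thin-lens equation to the first lens, 1/4 = 1/7.5 + 1/d_i1, which gives d_i1 = 8.571 cm.
This image would form 8.571 cm past lens 1, i.e. 3.571 cm beyond lens 2, so it is a virtual object for lens 2: d_o2 = 5 - 8.571 = -3.571 cm.
Applying the thin-lens equation again with f_2 = 5.5 cm and d_o2 = -3.571 cm gives d_i2 = 2.165 cm.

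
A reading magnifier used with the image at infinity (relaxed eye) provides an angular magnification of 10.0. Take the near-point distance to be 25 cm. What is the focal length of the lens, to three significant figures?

2.50 cm

For the image at infinity, M = D/f.
f = D/M = 25/10.0 = 2.500 cm.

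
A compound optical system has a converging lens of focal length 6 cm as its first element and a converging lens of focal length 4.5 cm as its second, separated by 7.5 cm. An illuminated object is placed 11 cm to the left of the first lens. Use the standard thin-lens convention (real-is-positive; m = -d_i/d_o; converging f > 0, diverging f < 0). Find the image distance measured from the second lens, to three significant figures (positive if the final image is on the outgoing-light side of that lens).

First lens: d_i1 = 1/(1/6 - 1/11) = 13.200 cm.
This image would form 13.200 cm past lens 1, i.e. 5.700 cm beyond lens 2, so it is a virtual object for lens 2: d_o2 = 7.5 - 13.200 = -5.700 cm.
Second lens: d_i2 = 1/(1/4.5 - 1/(-5.700)) = 2.515 cm.

2.51 cm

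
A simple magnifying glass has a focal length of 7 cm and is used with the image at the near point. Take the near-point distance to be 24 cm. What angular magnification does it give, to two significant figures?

M = 1 + D/f = 1 + 24/7 = 4.429.

4.4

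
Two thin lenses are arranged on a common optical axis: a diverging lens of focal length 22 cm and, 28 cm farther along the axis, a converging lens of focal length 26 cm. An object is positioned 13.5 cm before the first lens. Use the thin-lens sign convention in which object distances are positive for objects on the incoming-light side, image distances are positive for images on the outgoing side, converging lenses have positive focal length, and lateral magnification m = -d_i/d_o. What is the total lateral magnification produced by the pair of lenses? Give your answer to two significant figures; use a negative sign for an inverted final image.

Applying the thin-lens equation to the first lens, 1/(-22) = 1/13.5 + 1/d_i1, which gives d_i1 = -8.366 cm.
Its lateral magnification is m_1 = -d_i1/d_o1 = -(-8.366)/13.5 = 0.6197.
The intermediate image is virtual, 8.366 cm to the left of lens 1, so d_o2 = L - d_i1 = 28 - (-8.366) = 36.366 cm.
Applying the thin-lens equation again with f_2 = 26 cm and d_o2 = 36.366 cm gives d_i2 = 91.212 cm.
m_2 = -(91.212)/(36.366) = -2.5082.
Total m = m_1 x m_2 = (0.6197)(-2.5082) = -1.5543.

-1.6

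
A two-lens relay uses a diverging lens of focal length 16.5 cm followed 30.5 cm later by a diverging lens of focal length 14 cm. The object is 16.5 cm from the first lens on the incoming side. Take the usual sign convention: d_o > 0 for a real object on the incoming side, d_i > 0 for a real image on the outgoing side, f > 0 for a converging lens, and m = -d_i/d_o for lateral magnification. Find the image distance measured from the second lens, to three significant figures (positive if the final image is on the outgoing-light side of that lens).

-10.3 cm

Applying the thin-lens equation to the first lens, 1/(-16.5) = 1/16.5 + 1/d_i1, which gives d_i1 = -8.250 cm.
The intermediate image is virtual, 8.250 cm to the left of lens 1, so d_o2 = L - d_i1 = 30.5 - (-8.250) = 38.750 cm.
Applying the thin-lens equation again with f_2 = -14 cm and d_o2 = 38.750 cm gives d_i2 = -10.284 cm.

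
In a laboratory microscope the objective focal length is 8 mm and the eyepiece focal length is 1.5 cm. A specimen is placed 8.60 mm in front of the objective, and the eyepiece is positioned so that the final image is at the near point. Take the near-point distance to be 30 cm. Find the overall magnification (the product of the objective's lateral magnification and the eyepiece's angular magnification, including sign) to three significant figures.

Convert to cm: f_obj = 8 mm = 0.8 cm; d_o = 8.60 mm = 0.86 cm.
Objective: 1/d_i = 1/f_obj - 1/d_o = 1/0.8 - 1/0.86 = 0.08721 cm^-1, so d_i = 11.467 cm.
m_obj = -d_i/d_o = -11.467/0.86 = -13.333.
Eyepiece angular magnification (image at near point): M_eye = 1 + D/f_e = 1 + 30/1.5 = 21.000.
Overall M = m_obj x M_eye = (-13.333)(21.000) = -280.00.

-280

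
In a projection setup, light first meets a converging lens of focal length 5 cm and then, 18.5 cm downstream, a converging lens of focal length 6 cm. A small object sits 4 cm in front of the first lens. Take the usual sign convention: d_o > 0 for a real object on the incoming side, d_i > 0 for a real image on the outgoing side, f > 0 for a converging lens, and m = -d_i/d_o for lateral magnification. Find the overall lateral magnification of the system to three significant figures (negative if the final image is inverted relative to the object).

Applying the thin-lens equation to the first lens, 1/5 = 1/4 + 1/d_i1, which gives d_i1 = -20.000 cm.
Its lateral magnification is m_1 = -d_i1/d_o1 = -(-20.000)/4 = 5.0000.
The intermediate image is virtual, 20.000 cm to the left of lens 1, so d_o2 = L - d_i1 = 18.5 - (-20.000) = 38.500 cm.
Applying the thin-lens equation again with f_2 = 6 cm and d_o2 = 38.500 cm gives d_i2 = 7.108 cm.
m_2 = -(7.108)/(38.500) = -0.1846.
The system's lateral magnification is m_1 m_2 = (5.0000)(-0.1846) = -0.9231.

-0.923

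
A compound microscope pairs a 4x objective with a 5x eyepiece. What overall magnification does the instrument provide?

The overall magnification of a compound microscope is the product of the objective and eyepiece magnifications:
M = M_obj x M_eye = 4 x 5 = 20.

20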